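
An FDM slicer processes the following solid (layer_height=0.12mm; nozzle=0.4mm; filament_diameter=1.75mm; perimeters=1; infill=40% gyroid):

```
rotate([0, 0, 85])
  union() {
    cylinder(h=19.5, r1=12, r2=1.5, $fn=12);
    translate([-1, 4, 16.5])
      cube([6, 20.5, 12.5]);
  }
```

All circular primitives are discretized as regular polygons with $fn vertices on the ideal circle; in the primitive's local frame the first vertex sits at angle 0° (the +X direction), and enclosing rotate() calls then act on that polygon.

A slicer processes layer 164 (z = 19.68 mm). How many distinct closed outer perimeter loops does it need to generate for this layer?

1

At z = 19.68 mm: the cone is not intersected at this z (z outside [0, 19.5]); the 6×20.5 cube at (-1, 4) contributes its full rectangle; Combining (union): only the 6×20.5 cube at (-1, 4) is present, so the union is just that shape — 1 connected region; (rotated 85° about Z; rotation is an isometry so areas/perimeters/island counts are preserved). The result has 1 disconnected region.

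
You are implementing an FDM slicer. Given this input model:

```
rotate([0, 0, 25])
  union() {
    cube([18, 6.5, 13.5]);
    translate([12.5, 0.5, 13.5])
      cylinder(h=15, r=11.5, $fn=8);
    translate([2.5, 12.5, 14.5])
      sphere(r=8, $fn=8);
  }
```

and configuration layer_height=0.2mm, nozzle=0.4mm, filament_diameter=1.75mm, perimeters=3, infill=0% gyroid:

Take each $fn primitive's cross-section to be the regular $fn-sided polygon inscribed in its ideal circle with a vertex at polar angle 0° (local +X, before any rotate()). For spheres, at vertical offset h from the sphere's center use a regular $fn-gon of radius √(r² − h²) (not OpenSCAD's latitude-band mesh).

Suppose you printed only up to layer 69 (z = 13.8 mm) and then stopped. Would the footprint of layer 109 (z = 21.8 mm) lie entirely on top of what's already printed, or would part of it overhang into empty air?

entirely on top

Compare the two slices. At z = 13.8: the cube is absent (z outside [0, 13.5]); the r=11.5 cylinder at (12.5, 0.5) gives a regular 8-gon of circumradius 11.5 (constant along its height) (area = (8/2)·11.500²·sin(360°/8) = 374.06 mm²); the r=8 sphere at (2.5, 12.5) slices to a regular 8-gon of circumradius 7.969 (√(r²−h²) with h=0.7 from center) (area = (8/2)·7.969²·sin(360°/8) = 179.63 mm²); Taking the union: the regions partially overlap — summed areas 553.69 mm² minus the doubly-counted overlap 18.07 mm² gives 535.62 mm² — area = 535.62 mm²; (rotated 25° about Z; rotation is an isometry so areas/perimeters/island counts are preserved). At z = 21.8: the cube does not reach this height (z outside [0, 13.5]); the r=11.5 cylinder at (12.5, 0.5) contributes a regular 8-gon of circumradius 11.5 (area = (8/2)·11.500²·sin(360°/8) = 374.06 mm²); the sphere at (2.5, 12.5): section is a regular 8-gon, circumradius = √(r²−h²) = √(8²−7.3²) = 3.273 (area = (8/2)·3.273²·sin(360°/8) = 30.29 mm²); Taking the union: the 2 present regions are separate (no shared area or edge), so areas and boundary lengths simply add and each stays a separate island — area = 404.35 mm²; (rotated 25° about Z; rotation is an isometry so areas/perimeters/island counts are preserved). Checking containment: the cross-section at z = 21.8 is a subset of the cross-section at z = 13.8.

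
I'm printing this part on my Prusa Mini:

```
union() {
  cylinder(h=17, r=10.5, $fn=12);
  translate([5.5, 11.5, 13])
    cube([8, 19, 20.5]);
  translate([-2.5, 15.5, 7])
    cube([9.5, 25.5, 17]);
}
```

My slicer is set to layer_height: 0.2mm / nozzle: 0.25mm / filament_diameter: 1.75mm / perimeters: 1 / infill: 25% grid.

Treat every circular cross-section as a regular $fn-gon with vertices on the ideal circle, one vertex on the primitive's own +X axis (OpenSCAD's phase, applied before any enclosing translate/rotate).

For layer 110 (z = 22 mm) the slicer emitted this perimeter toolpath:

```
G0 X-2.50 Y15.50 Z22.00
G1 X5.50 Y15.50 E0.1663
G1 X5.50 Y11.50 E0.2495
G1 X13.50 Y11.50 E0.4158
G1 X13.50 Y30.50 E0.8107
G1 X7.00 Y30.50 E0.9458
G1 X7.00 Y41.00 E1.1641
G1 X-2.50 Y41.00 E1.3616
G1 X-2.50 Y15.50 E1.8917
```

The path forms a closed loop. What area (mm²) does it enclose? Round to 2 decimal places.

371.75 mm²

Apply the shoelace formula to the sequence of (X, Y) vertices; enclosed area = 371.75 mm².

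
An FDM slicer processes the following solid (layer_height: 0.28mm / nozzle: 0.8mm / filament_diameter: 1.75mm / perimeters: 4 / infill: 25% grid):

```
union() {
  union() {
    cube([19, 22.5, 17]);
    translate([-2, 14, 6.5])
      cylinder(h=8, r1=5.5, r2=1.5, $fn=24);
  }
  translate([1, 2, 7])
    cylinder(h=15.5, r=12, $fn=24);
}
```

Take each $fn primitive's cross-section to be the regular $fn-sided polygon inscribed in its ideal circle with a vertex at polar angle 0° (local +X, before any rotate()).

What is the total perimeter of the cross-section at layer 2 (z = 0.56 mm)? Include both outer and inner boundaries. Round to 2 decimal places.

At z = 0.56 mm: the cube (footprint 19×22.5) is included at this height (perimeter 83.00 mm); the cone at (-2, 14) does not reach this height (z outside [6.5, 14.5]); Merging all regions: only the 19×22.5 cube is present, so the union is just that shape — boundary = 83.00 mm; the cylinder at (1, 2) is not intersected at this z (z outside [7, 22.5]); Merging all regions: only the result so far is present, so the union is just that shape — boundary = 83.00 mm. Overall, the cross-section is a single solid region. Total boundary length (outer) = 83.00 mm.

83.00 mm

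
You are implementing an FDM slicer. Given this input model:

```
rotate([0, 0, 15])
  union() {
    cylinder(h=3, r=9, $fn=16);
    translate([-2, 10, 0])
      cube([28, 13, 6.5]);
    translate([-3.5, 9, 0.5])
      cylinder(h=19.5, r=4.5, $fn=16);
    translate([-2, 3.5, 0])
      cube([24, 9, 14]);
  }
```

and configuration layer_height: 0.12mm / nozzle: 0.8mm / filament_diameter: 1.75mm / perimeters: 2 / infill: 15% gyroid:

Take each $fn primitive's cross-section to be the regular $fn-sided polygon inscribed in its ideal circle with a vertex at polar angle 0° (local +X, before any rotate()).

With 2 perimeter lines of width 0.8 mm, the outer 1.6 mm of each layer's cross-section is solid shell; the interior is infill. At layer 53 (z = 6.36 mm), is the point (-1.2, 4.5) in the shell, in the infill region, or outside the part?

shell

At z = 6.36 mm: the cylinder is absent (z outside [0, 3]); the 28×13 cube at (-2, 10) contributes its full rectangle; the r=4.5 cylinder at (-3.5, 9) gives a regular 16-gon of circumradius 4.5 (constant along its height); the cube at (-2, 3.5) is present — its section is the full 24×9 rectangle; Combining (union): the regions partially overlap (shared area 77.94 mm²), so overlapping operands fuse into one piece — 1 connected region; (rotated 15° about Z; rotation is an isometry so areas/perimeters/island counts are preserved). Overall, the cross-section is a single solid region. Undo the 15° rotation: the query point maps to (0.006, 4.657) in the un-rotated model frame. The nearest boundary edge runs (22.00, 3.50)→(-2.00, 3.50); distance from the point to it = 1.16 mm. The point is inside the cross-section, 1.16 mm from the nearest boundary — within the 1.6 mm shell band (2 × 0.8).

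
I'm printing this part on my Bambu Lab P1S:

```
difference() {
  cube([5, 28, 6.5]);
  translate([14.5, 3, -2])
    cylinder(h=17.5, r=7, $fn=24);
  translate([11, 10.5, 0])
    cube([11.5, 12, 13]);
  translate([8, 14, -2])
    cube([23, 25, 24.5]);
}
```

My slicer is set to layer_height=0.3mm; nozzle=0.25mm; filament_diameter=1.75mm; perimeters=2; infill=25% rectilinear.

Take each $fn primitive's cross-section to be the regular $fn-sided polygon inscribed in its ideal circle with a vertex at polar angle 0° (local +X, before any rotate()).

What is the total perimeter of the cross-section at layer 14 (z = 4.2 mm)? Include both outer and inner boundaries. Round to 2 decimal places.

At z = 4.2 mm: the cube is present — its section is the full 5×28 rectangle (perimeter 66.00 mm); the r=7 cylinder at (14.5, 3) gives a regular 24-gon of circumradius 7 (constant along its height) (perimeter = 2·24·7.000·sin(180°/24) = 43.86 mm); the 11.5×12 cube at (11, 10.5) contributes its full rectangle (perimeter 47.00 mm); the 23×25 cube at (8, 14) contributes its full rectangle (perimeter 96.00 mm); After the difference (first − rest): starting from the 5×28 cube, the r=7 cylinder at (14.5, 3) misses the remaining region (no effect); the 11.5×12 cube at (11, 10.5) misses the remaining region (no effect); the 23×25 cube at (8, 14) misses the remaining region (no effect) — boundary = 66.00 mm. Overall, the cross-section is a single solid region. Total boundary length (outer) = 66.00 mm.

66.00 mm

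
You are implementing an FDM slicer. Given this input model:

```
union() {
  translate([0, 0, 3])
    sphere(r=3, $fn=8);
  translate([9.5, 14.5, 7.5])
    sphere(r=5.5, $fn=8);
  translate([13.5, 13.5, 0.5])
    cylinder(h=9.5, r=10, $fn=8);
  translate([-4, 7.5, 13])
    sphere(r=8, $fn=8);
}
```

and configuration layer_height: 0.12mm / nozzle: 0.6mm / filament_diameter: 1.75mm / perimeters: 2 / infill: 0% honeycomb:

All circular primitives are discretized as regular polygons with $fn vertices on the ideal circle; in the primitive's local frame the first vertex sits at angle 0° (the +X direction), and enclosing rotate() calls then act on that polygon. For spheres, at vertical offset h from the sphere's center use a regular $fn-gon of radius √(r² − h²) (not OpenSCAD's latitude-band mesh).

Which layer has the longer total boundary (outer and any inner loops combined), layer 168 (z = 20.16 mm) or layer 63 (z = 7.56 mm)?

Layer 168 (z = 20.16): the sphere does not reach this height (|z−center|=17.160 > r=3); the sphere at (9.5, 14.5) is not intersected at this z (|z−center|=12.660 > r=5.5); the cylinder at (13.5, 13.5) is absent (z outside [0.5, 10]); the r=8 sphere at (-4, 7.5) slices to a regular 8-gon of circumradius 3.569 (√(r²−h²) with h=7.16 from center) (perimeter = 2·8·3.569·sin(180°/8) = 21.85 mm); Combining (union): only the r=8 sphere at (-4, 7.5) is present, so the union is just that shape — boundary = 21.85 mm. So its perimeter = 21.85 mm. Layer 63 (z = 7.56): the sphere does not reach this height (|z−center|=4.560 > r=3); the r=5.5 sphere at (9.5, 14.5) contributes a regular 8-gon of circumradius √(5.5²−0.06²) = 5.500 (perimeter = 2·8·5.500·sin(180°/8) = 33.67 mm); the r=10 cylinder at (13.5, 13.5) gives a regular 8-gon of circumradius 10 (constant along its height) (perimeter = 2·8·10.000·sin(180°/8) = 61.23 mm); the sphere at (-4, 7.5): section is a regular 8-gon, circumradius = √(r²−h²) = √(8²−5.44²) = 5.866 (perimeter = 2·8·5.866·sin(180°/8) = 35.92 mm); Combining (union): the regions partially overlap (shared area 85.55 mm²), so the edge portions inside another operand are dropped and the merged outline is re-measured after clipping — boundary = 97.14 mm. So its perimeter = 97.14 mm. Layer 63 is larger (97.14 vs 21.85 mm).

layer 63 (z = 7.56 mm)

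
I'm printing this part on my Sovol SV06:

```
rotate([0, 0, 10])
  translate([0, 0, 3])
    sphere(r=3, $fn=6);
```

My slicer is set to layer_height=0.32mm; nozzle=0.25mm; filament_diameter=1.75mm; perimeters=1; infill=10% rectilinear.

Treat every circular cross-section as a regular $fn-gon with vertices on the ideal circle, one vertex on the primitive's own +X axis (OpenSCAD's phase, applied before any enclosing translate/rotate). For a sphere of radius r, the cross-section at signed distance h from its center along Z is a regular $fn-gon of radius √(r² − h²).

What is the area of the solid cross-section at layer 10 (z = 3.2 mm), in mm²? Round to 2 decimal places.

At z = 3.2 mm: the sphere: section is a regular 6-gon, circumradius = √(r²−h²) = √(3²−0.2²) = 2.993 (area = (6/2)·2.993²·sin(360°/6) = 23.28 mm²); (whole slice rotated 10° about Z — lengths, areas and connectivity unchanged). Overall, the cross-section is a single solid region. Net area = 23.28 mm².

23.28 mm²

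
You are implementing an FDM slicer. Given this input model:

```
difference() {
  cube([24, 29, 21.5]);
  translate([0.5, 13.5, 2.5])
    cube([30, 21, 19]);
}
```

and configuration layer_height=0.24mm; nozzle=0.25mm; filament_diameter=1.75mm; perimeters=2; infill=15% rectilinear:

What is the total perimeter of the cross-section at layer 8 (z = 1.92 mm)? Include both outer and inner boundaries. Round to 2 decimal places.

106.00 mm

At z = 1.92 mm: the cube (footprint 24×29) is included at this height (perimeter 106.00 mm); the cube at (0.5, 13.5) is absent (z outside [2.5, 21.5]); Subtracting the remaining from the first: none of the subtracted shapes is present at this height, so the 24×29 cube is unchanged — boundary = 106.00 mm. Overall, the cross-section is a single solid region. Total boundary length (outer) = 106.00 mm.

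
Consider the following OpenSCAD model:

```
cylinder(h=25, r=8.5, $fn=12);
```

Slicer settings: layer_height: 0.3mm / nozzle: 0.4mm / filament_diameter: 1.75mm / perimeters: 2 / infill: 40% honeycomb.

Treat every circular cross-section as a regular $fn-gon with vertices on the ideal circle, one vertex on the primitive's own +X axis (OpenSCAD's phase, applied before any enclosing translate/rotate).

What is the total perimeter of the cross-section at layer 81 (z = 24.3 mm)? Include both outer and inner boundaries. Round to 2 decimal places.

52.80 mm

At z = 24.3 mm: the r=8.5 cylinder gives a regular 12-gon of circumradius 8.5 (constant along its height) (perimeter = 2·12·8.500·sin(180°/12) = 52.80 mm). Overall, the cross-section is a single solid region. Total boundary length (outer) = 52.80 mm.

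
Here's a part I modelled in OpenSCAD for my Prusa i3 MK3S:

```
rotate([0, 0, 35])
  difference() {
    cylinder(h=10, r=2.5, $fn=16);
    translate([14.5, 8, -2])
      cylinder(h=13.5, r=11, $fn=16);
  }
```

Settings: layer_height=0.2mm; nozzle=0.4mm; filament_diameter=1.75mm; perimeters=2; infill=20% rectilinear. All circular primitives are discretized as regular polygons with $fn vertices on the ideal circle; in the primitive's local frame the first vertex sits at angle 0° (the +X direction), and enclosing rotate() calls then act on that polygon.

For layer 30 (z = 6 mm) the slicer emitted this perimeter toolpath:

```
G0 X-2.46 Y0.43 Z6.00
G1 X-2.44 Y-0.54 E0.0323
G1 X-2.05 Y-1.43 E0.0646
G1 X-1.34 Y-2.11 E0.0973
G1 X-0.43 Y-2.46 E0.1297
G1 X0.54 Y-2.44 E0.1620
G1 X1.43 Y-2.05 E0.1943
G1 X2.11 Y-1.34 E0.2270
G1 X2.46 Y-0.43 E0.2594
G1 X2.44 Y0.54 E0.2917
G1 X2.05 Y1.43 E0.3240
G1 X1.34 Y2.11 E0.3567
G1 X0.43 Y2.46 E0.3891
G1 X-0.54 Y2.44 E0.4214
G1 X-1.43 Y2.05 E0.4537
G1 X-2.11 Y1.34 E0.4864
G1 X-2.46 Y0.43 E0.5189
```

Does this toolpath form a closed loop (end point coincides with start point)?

yes

Start point (G0): (-2.46, 0.43). End point (last G1): the path returns to the start — closed.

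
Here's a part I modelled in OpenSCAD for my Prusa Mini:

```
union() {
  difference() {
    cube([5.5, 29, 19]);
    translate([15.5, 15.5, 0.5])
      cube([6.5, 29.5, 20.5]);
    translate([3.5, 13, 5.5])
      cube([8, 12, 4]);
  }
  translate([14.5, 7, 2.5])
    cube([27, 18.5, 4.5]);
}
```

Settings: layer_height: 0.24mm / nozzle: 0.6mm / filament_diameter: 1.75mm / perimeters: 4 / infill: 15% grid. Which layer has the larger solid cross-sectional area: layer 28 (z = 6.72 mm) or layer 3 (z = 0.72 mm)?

layer 28 (z = 6.72 mm)

Layer 28 (z = 6.72): the cube (footprint 5.5×29) is included at this height (area 159.50 mm²); the cube at (15.5, 15.5) (footprint 6.5×29.5) is included at this height (area 191.75 mm²); the cube at (3.5, 13) is present — its section is the full 8×12 rectangle (area 96.00 mm²); Taking the first minus the rest: starting from the 5.5×29 cube (159.50 mm²), the 6.5×29.5 cube at (15.5, 15.5) misses the remaining region (no effect); the 8×12 cube at (3.5, 13) partially overlaps it — only the 24.00 mm² overlap (of its 96.00 mm²) is removed, clipping the outline — area = 135.50 mm²; the 27×18.5 cube at (14.5, 7) contributes its full rectangle (area 499.50 mm²); Taking the union: the 2 present regions are separate (no shared area or edge), so areas and boundary lengths simply add and each stays a separate island — area = 635.00 mm². So its area = 635.00 mm². Layer 3 (z = 0.72): the cube (footprint 5.5×29) is included at this height (area 159.50 mm²); the cube at (15.5, 15.5) is present — its section is the full 6.5×29.5 rectangle (area 191.75 mm²); the cube at (3.5, 13) is not intersected at this z (z outside [5.5, 9.5]); Taking the first minus the rest: starting from the 5.5×29 cube (159.50 mm²), the 6.5×29.5 cube at (15.5, 15.5) misses the remaining region (no effect) — area = 159.50 mm²; the cube at (14.5, 7) is absent (z outside [2.5, 7]); Merging all regions: only the result so far is present, so the union is just that shape — area = 159.50 mm². So its area = 159.50 mm². Layer 28 is larger (635.00 vs 159.50 mm²).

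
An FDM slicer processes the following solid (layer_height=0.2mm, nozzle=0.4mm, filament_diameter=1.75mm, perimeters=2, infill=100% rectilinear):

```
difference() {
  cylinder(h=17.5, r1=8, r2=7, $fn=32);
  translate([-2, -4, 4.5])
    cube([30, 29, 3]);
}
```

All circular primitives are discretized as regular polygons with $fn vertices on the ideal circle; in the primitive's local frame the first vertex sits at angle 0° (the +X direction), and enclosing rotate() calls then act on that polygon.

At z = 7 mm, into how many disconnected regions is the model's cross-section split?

1

At z = 7 mm: the cone contributes a regular 32-gon of circumradius 7.600 (interpolated between r1=8 and r2=7 at t=0.400); the cube at (-2, -4) is present — its section is the full 30×29 rectangle; After the difference (first − rest): starting from the cone, the 30×29 cube at (-2, -4) partially overlaps it — only the 96.87 mm² overlap (of its 870.00 mm²) is removed, clipping the outline — 1 connected region. The result has 1 disconnected region.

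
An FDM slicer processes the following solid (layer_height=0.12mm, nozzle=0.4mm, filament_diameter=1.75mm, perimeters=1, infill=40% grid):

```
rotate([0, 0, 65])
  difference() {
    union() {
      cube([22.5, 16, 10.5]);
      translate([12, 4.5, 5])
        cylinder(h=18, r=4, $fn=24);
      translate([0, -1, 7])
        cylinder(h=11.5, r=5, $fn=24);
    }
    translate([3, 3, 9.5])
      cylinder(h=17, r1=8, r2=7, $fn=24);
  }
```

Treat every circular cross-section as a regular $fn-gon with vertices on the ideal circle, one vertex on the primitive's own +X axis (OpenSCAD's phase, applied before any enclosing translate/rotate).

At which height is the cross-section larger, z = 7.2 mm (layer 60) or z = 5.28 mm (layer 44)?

layer 60 (z = 7.2 mm)

Layer 60 (z = 7.2): the 22.5×16 cube contributes its full rectangle (area 360.00 mm²); the r=4 cylinder at (12, 4.5) contributes a regular 24-gon of circumradius 4 (area = (24/2)·4.000²·sin(360°/24) = 49.69 mm²); the r=5 cylinder at (0, -1) contributes a regular 24-gon of circumradius 5 (area = (24/2)·5.000²·sin(360°/24) = 77.65 mm²); Merging all regions: the regions partially overlap — summed areas 487.34 mm² minus the doubly-counted overlap 64.17 mm² gives 423.17 mm² — area = 423.17 mm²; the cone at (3, 3) is absent (z outside [9.5, 26.5]); Subtracting the remaining from the first: none of the subtracted shapes is present at this height, so the result so far is unchanged — area = 423.17 mm²; (whole slice rotated 65° about Z — lengths, areas and connectivity unchanged). So its area = 423.17 mm². Layer 44 (z = 5.28): the cube is present — its section is the full 22.5×16 rectangle (area 360.00 mm²); the r=4 cylinder at (12, 4.5) contributes a regular 24-gon of circumradius 4 (area = (24/2)·4.000²·sin(360°/24) = 49.69 mm²); the cylinder at (0, -1) is not intersected at this z (z outside [7, 18.5]); Merging all regions: the r=4 cylinder at (12, 4.5) lies entirely inside the 22.5×16 cube, so the union is just the 22.5×16 cube — area = 360.00 mm²; the cone at (3, 3) does not reach this height (z outside [9.5, 26.5]); Subtracting the remaining from the first: none of the subtracted shapes is present at this height, so that combined region is unchanged — area = 360.00 mm²; (rotated 65° about Z; rotation is an isometry so areas/perimeters/island counts are preserved). So its area = 360.00 mm². Layer 60 is larger (423.17 vs 360.00 mm²).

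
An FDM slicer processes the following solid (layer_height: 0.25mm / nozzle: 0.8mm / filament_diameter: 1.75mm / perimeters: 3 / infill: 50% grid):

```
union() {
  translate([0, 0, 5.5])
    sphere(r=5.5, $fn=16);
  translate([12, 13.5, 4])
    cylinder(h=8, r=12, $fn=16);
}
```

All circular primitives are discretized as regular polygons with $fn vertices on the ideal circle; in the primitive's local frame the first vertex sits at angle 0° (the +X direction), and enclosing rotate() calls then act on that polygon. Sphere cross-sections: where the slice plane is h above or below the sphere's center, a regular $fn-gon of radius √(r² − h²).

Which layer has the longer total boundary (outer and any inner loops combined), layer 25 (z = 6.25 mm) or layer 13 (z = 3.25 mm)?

Layer 25 (z = 6.25): the sphere: section is a regular 16-gon, circumradius = √(r²−h²) = √(5.5²−0.75²) = 5.449 (perimeter = 2·16·5.449·sin(180°/16) = 34.02 mm); the r=12 cylinder at (12, 13.5) gives a regular 16-gon of circumradius 12 (constant along its height) (perimeter = 2·16·12.000·sin(180°/16) = 74.91 mm); Combining (union): the 2 present regions are separate (no shared area or edge), so areas and boundary lengths simply add and each stays a separate island — boundary = 108.93 mm. So its perimeter = 108.93 mm. Layer 13 (z = 3.25): the r=5.5 sphere slices to a regular 16-gon of circumradius 5.019 (√(r²−h²) with h=2.25 from center) (perimeter = 2·16·5.019·sin(180°/16) = 31.33 mm); the cylinder at (12, 13.5) is absent (z outside [4, 12]); Combining (union): only the r=5.5 sphere is present, so the union is just that shape — boundary = 31.33 mm. So its perimeter = 31.33 mm. Layer 25 is larger (108.93 vs 31.33 mm).

layer 25 (z = 6.25 mm)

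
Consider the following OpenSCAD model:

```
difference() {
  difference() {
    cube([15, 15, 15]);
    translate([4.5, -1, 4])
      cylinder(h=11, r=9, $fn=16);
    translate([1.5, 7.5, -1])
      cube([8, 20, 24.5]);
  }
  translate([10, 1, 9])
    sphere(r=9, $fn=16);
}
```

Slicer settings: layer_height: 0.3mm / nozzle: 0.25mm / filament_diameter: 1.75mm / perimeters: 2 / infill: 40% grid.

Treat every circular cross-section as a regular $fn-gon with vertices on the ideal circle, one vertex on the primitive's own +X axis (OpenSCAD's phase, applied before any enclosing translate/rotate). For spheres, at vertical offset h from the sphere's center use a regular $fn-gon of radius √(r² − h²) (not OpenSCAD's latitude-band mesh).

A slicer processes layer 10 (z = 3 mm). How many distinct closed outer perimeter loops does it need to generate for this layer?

At z = 3 mm: the cube is present — its section is the full 15×15 rectangle; the cylinder at (4.5, -1) is not intersected at this z (z outside [4, 15]); the cube at (1.5, 7.5) is present — its section is the full 8×20 rectangle; After the difference (first − rest): starting from the 15×15 cube, the 8×20 cube at (1.5, 7.5) partially overlaps it — only the 60.00 mm² overlap (of its 160.00 mm²) is removed, clipping the outline — 1 connected region; the r=9 sphere at (10, 1) contributes a regular 16-gon of circumradius √(9²−6²) = 6.708; Taking the first minus the rest: starting from that combined region, the r=9 sphere at (10, 1) partially overlaps it — only the 75.66 mm² overlap (of its 137.77 mm²) is removed, clipping the outline — 2 connected regions. The result has 2 disconnected regions.

2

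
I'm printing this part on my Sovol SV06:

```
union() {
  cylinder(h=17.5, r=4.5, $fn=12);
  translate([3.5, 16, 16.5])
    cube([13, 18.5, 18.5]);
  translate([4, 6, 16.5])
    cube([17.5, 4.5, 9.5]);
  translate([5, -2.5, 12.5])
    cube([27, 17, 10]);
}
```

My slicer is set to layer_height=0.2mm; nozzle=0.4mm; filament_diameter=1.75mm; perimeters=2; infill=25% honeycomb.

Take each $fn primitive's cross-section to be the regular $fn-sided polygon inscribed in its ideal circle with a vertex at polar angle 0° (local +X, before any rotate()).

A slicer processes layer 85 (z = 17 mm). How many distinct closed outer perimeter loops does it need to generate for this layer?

3

At z = 17 mm: the cylinder: section is a regular 12-gon, circumradius r=4.5; the cube at (3.5, 16) (footprint 13×18.5) is included at this height; the cube at (4, 6) (footprint 17.5×4.5) is included at this height; the cube at (5, -2.5) is present — its section is the full 27×17 rectangle; Merging all regions: the regions partially overlap (shared area 74.25 mm²), so overlapping operands fuse into one piece — 3 connected regions. The result has 3 disconnected regions.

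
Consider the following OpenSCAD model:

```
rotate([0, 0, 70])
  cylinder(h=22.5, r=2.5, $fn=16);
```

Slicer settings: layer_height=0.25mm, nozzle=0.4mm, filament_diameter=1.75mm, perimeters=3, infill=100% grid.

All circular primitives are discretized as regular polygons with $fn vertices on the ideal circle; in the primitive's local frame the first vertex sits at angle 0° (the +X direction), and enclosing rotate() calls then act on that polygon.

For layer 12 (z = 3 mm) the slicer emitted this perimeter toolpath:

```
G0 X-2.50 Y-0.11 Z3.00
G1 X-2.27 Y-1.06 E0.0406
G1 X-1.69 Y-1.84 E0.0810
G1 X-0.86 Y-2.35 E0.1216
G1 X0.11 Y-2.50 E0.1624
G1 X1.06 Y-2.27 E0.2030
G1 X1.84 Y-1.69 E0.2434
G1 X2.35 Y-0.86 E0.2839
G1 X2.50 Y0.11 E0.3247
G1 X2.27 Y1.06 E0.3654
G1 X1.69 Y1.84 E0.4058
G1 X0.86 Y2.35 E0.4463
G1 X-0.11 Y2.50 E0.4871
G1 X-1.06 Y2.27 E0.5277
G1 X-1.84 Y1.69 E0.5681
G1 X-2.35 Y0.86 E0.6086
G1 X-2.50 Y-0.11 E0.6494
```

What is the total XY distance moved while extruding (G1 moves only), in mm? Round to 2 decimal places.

15.62 mm

Sum the Euclidean lengths of each G1 segment: total = 15.62 mm.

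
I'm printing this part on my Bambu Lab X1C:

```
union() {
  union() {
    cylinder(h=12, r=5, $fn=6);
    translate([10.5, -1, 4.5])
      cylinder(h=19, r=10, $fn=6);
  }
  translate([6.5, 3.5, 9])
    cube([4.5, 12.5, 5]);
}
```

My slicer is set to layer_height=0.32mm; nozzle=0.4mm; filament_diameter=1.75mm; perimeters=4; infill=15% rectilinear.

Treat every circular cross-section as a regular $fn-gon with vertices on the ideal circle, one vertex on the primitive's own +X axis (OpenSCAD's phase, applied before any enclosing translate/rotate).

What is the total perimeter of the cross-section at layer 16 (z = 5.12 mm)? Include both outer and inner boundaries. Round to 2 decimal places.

72.08 mm

At z = 5.12 mm: the cylinder: section is a regular 6-gon, circumradius r=5 (perimeter = 2·6·5.000·sin(180°/6) = 30.00 mm); the r=10 cylinder at (10.5, -1) gives a regular 6-gon of circumradius 10 (constant along its height) (perimeter = 2·6·10.000·sin(180°/6) = 60.00 mm); Merging all regions: the regions partially overlap (shared area 17.25 mm²), so the edge portions inside another operand are dropped and the merged outline is re-measured after clipping — boundary = 72.08 mm; the cube at (6.5, 3.5) is not intersected at this z (z outside [9, 14]); Taking the union: only the result so far is present, so the union is just that shape — boundary = 72.08 mm. Overall, the cross-section is a single solid region. Total boundary length (outer) = 72.08 mm.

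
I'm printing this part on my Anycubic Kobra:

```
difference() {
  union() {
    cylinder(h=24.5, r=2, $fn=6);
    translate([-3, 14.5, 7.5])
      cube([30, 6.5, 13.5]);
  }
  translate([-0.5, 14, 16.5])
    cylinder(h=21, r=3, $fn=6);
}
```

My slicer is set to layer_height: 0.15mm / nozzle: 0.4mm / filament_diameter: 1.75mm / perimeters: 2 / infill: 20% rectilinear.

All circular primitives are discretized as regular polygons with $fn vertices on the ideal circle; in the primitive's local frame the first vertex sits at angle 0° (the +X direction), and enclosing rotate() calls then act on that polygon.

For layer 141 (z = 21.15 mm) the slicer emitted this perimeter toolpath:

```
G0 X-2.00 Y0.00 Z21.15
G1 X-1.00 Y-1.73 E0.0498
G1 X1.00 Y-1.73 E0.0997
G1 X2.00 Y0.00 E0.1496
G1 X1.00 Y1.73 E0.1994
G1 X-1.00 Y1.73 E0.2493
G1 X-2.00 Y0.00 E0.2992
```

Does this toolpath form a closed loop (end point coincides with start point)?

yes

Start point (G0): (-2.00, 0.00). End point (last G1): the path returns to the start — closed.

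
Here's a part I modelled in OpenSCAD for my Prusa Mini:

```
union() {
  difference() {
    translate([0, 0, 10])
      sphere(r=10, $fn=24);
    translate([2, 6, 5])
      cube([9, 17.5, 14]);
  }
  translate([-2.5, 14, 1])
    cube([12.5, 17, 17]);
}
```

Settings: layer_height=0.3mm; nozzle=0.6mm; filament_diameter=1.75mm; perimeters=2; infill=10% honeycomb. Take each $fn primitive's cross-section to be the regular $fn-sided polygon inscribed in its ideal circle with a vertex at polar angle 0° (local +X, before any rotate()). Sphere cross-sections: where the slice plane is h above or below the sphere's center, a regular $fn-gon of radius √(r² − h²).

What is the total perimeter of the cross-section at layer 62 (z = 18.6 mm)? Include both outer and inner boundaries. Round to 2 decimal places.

At z = 18.6 mm: the r=10 sphere contributes a regular 24-gon of circumradius √(10²−8.6²) = 5.103 (perimeter = 2·24·5.103·sin(180°/24) = 31.97 mm); the 9×17.5 cube at (2, 6) contributes its full rectangle (perimeter 53.00 mm); After the difference (first − rest): starting from the r=10 sphere, the 9×17.5 cube at (2, 6) misses the remaining region (no effect) — boundary = 31.97 mm; the cube at (-2.5, 14) is absent (z outside [1, 18]); Combining (union): only that combined region is present, so the union is just that shape — boundary = 31.97 mm. Overall, the cross-section is a single solid region. Total boundary length (outer) = 31.97 mm.

31.97 mm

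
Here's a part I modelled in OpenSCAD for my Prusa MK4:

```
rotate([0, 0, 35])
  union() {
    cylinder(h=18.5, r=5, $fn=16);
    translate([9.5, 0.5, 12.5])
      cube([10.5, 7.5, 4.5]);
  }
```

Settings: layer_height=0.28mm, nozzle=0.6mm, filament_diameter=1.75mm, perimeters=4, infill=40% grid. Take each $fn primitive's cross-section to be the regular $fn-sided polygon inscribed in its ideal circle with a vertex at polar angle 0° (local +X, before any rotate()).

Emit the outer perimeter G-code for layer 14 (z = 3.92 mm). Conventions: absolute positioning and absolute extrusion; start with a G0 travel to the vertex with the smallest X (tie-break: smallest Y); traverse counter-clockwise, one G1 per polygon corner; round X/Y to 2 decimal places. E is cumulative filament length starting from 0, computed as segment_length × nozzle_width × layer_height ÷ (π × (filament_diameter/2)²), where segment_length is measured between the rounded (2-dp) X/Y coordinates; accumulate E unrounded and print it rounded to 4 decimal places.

G0 X-4.92 Y0.87 Z3.92
G1 X-4.88 Y-1.08 E0.1362
G1 X-4.10 Y-2.87 E0.2726
G1 X-2.69 Y-4.22 E0.4090
G1 X-0.87 Y-4.92 E0.5452
G1 X1.08 Y-4.88 E0.6814
G1 X2.87 Y-4.10 E0.8178
G1 X4.22 Y-2.69 E0.9541
G1 X4.92 Y-0.87 E1.0903
G1 X4.88 Y1.08 E1.2265
G1 X4.10 Y2.87 E1.3629
G1 X2.69 Y4.22 E1.4993
G1 X0.87 Y4.92 E1.6355
G1 X-1.08 Y4.88 E1.7717
G1 X-2.87 Y4.10 E1.9081
G1 X-4.22 Y2.69 E2.0444
G1 X-4.92 Y0.87 E2.1806

At z = 3.92 mm: the r=5 cylinder gives a regular 16-gon of circumradius 5 (constant along its height); the cube at (9.5, 0.5) is absent (z outside [12.5, 17]); Merging all regions: only the r=5 cylinder is present, so the union is just that shape — 1 connected region; (rotated 35° about Z; rotation is an isometry so areas/perimeters/island counts are preserved). The outline is a single polygon with 16 vertices. Extrusion per mm of travel: 0.6 × 0.28 / (π × 0.875²) = 0.069846. Accumulating E over each segment gives final E = 2.1806.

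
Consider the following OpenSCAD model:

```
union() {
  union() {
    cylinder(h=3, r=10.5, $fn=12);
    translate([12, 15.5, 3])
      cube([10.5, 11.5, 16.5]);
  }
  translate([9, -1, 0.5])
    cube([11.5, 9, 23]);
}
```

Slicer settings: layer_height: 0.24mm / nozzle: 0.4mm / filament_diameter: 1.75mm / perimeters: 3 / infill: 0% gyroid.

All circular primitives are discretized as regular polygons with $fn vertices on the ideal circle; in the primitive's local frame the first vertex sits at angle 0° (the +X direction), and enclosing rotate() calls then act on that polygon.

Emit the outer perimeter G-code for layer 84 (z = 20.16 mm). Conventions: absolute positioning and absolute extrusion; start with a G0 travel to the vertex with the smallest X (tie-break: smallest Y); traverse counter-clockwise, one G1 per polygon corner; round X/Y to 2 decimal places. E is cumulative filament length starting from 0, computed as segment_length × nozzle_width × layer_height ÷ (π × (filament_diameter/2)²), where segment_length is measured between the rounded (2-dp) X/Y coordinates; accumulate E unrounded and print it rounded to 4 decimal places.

At z = 20.16 mm: the cylinder is not intersected at this z (z outside [0, 3]); the cube at (12, 15.5) is absent (z outside [3, 19.5]); Merging all regions: nothing is present at this height; the cube at (9, -1) is present — its section is the full 11.5×9 rectangle; Merging all regions: only the 11.5×9 cube at (9, -1) is present, so the union is just that shape — 1 connected region. The outline is a single polygon with 4 vertices. Extrusion per mm of travel: 0.4 × 0.24 / (π × 0.875²) = 0.039912. Accumulating E over each segment gives final E = 1.6364.

G0 X9.00 Y-1.00 Z20.16
G1 X20.50 Y-1.00 E0.4590
G1 X20.50 Y8.00 E0.8182
G1 X9.00 Y8.00 E1.2772
G1 X9.00 Y-1.00 E1.6364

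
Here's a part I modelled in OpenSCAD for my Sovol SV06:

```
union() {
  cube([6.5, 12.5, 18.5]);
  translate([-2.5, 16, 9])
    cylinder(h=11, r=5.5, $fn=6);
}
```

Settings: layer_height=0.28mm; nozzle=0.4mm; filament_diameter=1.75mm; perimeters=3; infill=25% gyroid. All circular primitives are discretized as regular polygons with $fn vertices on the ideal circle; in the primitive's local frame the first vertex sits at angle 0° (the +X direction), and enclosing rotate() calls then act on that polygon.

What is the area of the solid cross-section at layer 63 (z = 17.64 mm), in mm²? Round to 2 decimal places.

159.07 mm²

At z = 17.64 mm: the cube (footprint 6.5×12.5) is included at this height (area 81.25 mm²); the r=5.5 cylinder at (-2.5, 16) contributes a regular 6-gon of circumradius 5.5 (area = (6/2)·5.500²·sin(360°/6) = 78.59 mm²); Combining (union): the regions partially overlap — summed areas 159.84 mm² minus the doubly-counted overlap 0.78 mm² gives 159.07 mm² — area = 159.07 mm². Overall, the cross-section is a single solid region. Net area = 159.07 mm².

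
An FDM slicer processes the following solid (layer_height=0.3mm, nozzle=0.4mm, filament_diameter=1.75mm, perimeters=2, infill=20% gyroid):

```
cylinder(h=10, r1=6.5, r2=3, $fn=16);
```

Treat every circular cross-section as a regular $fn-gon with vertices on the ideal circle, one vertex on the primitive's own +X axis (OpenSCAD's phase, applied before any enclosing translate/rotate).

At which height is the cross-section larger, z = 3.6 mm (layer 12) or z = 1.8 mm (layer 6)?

layer 6 (z = 1.8 mm)

Layer 12 (z = 3.6): the cone: at t=0.360 of its height the radius interpolates to r₁+(r₂−r₁)t = 5.240, giving a regular 16-gon of that circumradius (area = (16/2)·5.240²·sin(360°/16) = 84.06 mm²). So its area = 84.06 mm². Layer 6 (z = 1.8): the cone (r1=6.5→r2=3) has section circumradius 5.870 here — a regular 16-gon (area = (16/2)·5.870²·sin(360°/16) = 105.49 mm²). So its area = 105.49 mm². Layer 6 is larger (105.49 vs 84.06 mm²).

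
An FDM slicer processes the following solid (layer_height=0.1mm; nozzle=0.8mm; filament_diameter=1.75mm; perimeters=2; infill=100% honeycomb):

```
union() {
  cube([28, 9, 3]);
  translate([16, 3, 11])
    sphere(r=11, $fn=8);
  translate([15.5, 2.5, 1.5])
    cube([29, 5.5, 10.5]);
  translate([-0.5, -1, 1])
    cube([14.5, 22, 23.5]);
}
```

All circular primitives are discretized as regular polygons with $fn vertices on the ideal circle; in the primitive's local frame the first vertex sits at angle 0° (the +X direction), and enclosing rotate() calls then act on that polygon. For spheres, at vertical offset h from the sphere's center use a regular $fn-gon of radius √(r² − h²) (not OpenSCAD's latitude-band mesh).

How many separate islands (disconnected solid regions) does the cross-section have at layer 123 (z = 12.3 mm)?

1

At z = 12.3 mm: the cube is absent (z outside [0, 3]); the r=11 sphere at (16, 3) slices to a regular 8-gon of circumradius 10.923 (√(r²−h²) with h=1.3 from center); the cube at (15.5, 2.5) is not intersected at this z (z outside [1.5, 12]); the 14.5×22 cube at (-0.5, -1) contributes its full rectangle; Merging all regions: the regions partially overlap (shared area 95.73 mm²), so overlapping operands fuse into one piece — 1 connected region. Overall, the cross-section is a single solid region. Island count = 1.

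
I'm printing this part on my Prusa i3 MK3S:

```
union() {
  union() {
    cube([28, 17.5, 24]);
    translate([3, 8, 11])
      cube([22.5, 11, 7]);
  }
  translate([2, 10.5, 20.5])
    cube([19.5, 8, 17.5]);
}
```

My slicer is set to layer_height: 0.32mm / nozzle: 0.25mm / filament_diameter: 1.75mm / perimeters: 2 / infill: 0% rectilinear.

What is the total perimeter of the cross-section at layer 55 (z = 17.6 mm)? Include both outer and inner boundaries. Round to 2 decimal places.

At z = 17.6 mm: the cube (footprint 28×17.5) is included at this height (perimeter 91.00 mm); the 22.5×11 cube at (3, 8) contributes its full rectangle (perimeter 67.00 mm); Merging all regions: the regions partially overlap (shared area 213.75 mm²), so the edge portions inside another operand are dropped and the merged outline is re-measured after clipping — boundary = 94.00 mm; the cube at (2, 10.5) does not reach this height (z outside [20.5, 38]); Merging all regions: only that combined region is present, so the union is just that shape — boundary = 94.00 mm. Overall, the cross-section is a single solid region. Total boundary length (outer) = 94.00 mm.

94.00 mm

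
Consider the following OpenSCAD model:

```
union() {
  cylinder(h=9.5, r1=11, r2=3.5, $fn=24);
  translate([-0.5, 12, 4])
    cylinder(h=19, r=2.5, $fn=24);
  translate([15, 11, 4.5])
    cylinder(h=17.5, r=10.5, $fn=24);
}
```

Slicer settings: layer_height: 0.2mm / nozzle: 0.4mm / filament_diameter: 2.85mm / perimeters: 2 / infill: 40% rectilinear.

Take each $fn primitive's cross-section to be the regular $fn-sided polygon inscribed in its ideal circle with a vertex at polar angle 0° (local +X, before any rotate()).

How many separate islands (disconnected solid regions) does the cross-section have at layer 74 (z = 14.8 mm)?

2

At z = 14.8 mm: the cone is not intersected at this z (z outside [0, 9.5]); the r=2.5 cylinder at (-0.5, 12) gives a regular 24-gon of circumradius 2.5 (constant along its height); the r=10.5 cylinder at (15, 11) gives a regular 24-gon of circumradius 10.5 (constant along its height); Taking the union: the 2 present regions are separate (no shared area or edge), so areas and boundary lengths simply add and each stays a separate island — 2 connected regions. Overall, the cross-section has 2 separate islands. Island count = 2.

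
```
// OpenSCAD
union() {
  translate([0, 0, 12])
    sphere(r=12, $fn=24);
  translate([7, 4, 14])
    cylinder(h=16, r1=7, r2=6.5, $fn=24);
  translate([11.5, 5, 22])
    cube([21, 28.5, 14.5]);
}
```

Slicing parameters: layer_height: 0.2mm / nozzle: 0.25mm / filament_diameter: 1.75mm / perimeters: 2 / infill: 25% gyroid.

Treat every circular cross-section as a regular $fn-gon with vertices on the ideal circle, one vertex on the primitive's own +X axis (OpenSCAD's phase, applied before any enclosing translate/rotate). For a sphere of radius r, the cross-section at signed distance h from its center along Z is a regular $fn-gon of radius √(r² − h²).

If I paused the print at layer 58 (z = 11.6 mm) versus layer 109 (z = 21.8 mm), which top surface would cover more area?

Layer 58 (z = 11.6): the sphere: section is a regular 24-gon, circumradius = √(r²−h²) = √(12²−0.4²) = 11.993 (area = (24/2)·11.993²·sin(360°/24) = 446.74 mm²); the cone at (7, 4) is not intersected at this z (z outside [14, 30]); the cube at (11.5, 5) is not intersected at this z (z outside [22, 36.5]); Combining (union): only the r=12 sphere is present, so the union is just that shape — area = 446.74 mm². So its area = 446.74 mm². Layer 109 (z = 21.8): the r=12 sphere contributes a regular 24-gon of circumradius √(12²−9.8²) = 6.925 (area = (24/2)·6.925²·sin(360°/24) = 148.96 mm²); the cone at (7, 4): at t=0.488 of its height the radius interpolates to r₁+(r₂−r₁)t = 6.756, giving a regular 24-gon of that circumradius (area = (24/2)·6.756²·sin(360°/24) = 141.77 mm²); the cube at (11.5, 5) is not intersected at this z (z outside [22, 36.5]); Taking the union: the regions partially overlap — summed areas 290.73 mm² minus the doubly-counted overlap 42.46 mm² gives 248.27 mm² — area = 248.27 mm². So its area = 248.27 mm². Layer 58 is larger (446.74 vs 248.27 mm²).

layer 58 (z = 11.6 mm)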